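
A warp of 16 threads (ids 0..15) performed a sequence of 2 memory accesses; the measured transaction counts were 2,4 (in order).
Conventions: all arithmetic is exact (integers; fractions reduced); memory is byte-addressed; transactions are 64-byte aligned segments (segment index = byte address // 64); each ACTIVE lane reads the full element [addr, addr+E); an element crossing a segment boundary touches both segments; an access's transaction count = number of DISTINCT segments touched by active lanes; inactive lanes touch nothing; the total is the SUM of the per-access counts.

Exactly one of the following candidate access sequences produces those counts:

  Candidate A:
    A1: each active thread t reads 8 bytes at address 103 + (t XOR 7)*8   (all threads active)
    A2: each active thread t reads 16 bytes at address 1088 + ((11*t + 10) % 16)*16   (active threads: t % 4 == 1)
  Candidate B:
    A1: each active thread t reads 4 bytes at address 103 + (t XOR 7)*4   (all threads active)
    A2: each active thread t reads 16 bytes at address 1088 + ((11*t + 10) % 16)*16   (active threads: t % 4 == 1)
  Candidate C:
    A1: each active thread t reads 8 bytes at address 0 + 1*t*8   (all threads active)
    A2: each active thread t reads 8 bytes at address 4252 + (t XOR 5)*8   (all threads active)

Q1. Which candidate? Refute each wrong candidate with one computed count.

A: A1 gives 3 transactions, not 2
C: A2 gives 3 transactions, not 4
B: all counts match (2,4)

Answer: B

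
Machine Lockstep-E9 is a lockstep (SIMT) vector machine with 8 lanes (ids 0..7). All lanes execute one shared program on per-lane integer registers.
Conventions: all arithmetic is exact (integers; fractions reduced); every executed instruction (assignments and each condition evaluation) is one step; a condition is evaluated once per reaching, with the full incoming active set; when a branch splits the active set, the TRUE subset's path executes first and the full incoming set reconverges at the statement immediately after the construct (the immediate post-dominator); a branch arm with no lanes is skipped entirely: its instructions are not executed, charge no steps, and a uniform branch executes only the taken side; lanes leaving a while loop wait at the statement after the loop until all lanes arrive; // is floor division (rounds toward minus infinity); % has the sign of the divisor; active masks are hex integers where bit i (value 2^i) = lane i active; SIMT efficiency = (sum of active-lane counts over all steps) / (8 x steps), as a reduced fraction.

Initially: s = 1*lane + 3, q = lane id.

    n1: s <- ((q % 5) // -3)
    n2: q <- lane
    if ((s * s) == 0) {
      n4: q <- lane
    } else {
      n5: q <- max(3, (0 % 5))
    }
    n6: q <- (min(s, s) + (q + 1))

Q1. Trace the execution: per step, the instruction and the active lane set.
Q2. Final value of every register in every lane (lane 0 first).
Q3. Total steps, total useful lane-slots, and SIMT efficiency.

step 0: s <- ((q % 5) // -3)         0xff
step 1: q <- lane                    0xff
step 2: eval ((s * s) == 0)          0xff
step 3: q <- lane                    0x21
step 4: q <- max(3, (0 % 5))         0xde
step 5: q <- (min(s, s) + (q + 1))   0xff

Answer: 6 steps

s: 0,-1,-1,-1,-2,0,-1,-1
q: 1,3,3,3,2,6,3,3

steps = 6; useful = 40; efficiency = 40/48 = 5/6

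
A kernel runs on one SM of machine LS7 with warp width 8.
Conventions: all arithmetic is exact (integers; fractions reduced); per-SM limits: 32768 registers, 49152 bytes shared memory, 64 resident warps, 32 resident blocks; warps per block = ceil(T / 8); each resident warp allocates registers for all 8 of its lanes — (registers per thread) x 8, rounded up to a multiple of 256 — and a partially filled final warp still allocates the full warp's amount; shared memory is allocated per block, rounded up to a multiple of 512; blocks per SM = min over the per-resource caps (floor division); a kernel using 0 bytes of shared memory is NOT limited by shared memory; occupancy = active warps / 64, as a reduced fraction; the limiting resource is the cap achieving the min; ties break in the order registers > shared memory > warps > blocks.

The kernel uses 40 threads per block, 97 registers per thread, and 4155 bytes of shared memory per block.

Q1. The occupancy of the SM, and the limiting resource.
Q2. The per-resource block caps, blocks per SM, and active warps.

Answer: occupancy 15/32, limited by registers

registers: 6 blocks
shared memory: 10 blocks
warps: 12 blocks
blocks: 32 blocks

Answer: 6 blocks, 30 active warps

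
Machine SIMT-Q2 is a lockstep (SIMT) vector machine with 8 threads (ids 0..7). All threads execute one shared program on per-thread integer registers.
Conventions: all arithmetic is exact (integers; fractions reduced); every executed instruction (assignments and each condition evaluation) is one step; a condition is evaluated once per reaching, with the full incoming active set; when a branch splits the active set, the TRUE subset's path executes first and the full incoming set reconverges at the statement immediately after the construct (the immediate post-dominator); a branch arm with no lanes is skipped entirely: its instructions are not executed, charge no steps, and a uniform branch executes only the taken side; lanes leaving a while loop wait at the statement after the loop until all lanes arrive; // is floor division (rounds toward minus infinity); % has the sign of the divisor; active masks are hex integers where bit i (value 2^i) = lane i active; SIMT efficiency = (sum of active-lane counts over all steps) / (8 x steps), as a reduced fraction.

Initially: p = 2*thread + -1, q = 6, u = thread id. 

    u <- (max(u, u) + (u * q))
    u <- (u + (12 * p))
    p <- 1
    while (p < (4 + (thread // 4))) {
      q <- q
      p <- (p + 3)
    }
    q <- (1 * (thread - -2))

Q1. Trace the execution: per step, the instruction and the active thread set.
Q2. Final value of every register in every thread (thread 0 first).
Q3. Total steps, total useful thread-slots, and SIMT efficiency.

step 0: u <- (max(u, u) + (u * q))   0xff
step 1: u <- (u + (12 * p))          0xff
step 2: p <- 1                       0xff
step 3: eval (p < (4 + (thread // 4))) 0xff
step 4: q <- q                       0xff
step 5: p <- (p + 3)                 0xff
step 6: eval (p < (4 + (thread // 4))) 0xff
step 7: q <- q                       0xf0
step 8: p <- (p + 3)                 0xf0
step 9: eval (p < (4 + (thread // 4))) 0xf0
step 10: q <- (1 * (thread - -2))     0xff

Answer: 11 steps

p: 4,4,4,4,7,7,7,7
q: 2,3,4,5,6,7,8,9
u: -12,19,50,81,112,143,174,205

steps = 11; useful = 76; efficiency = 76/88 = 19/22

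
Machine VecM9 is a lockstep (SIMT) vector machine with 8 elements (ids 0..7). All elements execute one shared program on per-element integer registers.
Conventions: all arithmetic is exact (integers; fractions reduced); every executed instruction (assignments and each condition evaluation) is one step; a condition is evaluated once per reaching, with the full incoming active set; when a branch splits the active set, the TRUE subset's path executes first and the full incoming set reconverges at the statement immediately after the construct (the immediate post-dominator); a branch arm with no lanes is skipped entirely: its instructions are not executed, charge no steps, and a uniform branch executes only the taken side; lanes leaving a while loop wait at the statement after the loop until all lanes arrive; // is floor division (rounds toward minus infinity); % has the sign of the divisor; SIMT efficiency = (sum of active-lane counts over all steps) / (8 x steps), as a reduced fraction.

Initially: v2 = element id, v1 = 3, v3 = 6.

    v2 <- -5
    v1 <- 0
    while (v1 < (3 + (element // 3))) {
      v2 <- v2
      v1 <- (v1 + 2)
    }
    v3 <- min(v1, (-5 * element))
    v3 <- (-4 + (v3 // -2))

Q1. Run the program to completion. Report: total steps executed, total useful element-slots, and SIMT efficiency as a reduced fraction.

Answer: 14 steps, 94 useful, 47/56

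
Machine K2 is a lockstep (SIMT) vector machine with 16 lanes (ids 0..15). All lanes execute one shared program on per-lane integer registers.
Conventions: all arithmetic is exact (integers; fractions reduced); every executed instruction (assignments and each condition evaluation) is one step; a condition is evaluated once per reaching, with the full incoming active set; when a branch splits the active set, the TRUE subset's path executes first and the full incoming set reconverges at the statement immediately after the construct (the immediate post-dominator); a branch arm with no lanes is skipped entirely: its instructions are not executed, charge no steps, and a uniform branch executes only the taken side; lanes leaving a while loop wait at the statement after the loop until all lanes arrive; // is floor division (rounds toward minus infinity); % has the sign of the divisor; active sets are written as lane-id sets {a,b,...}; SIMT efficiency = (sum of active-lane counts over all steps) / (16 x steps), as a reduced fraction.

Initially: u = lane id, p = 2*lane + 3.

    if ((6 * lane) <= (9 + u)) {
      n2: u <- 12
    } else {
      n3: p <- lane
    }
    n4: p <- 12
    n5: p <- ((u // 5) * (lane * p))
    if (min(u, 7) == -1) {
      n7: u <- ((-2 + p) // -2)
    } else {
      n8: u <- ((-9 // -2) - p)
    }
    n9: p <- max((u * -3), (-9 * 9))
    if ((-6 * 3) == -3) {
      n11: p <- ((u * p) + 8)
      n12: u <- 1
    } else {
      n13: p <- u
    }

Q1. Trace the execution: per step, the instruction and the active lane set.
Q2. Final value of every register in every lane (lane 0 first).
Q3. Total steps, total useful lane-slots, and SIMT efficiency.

step 0: eval ((6 * lane) <= (9 + u)) {0,1,2,3,4,5,6,7,8,9,10,11,12,13,14,15}
step 1: u <- 12                      {0,1}
step 2: p <- lane                    {2,3,4,5,6,7,8,9,10,11,12,13,14,15}
step 3: p <- 12                      {0,1,2,3,4,5,6,7,8,9,10,11,12,13,14,15}
step 4: p <- ((u // 5) * (lane * p)) {0,1,2,3,4,5,6,7,8,9,10,11,12,13,14,15}
step 5: eval (min(u, 7) == -1)       {0,1,2,3,4,5,6,7,8,9,10,11,12,13,14,15}
step 6: u <- ((-9 // -2) - p)        {0,1,2,3,4,5,6,7,8,9,10,11,12,13,14,15}
step 7: p <- max((u * -3), (-9 * 9)) {0,1,2,3,4,5,6,7,8,9,10,11,12,13,14,15}
step 8: eval ((-6 * 3) == -3)        {0,1,2,3,4,5,6,7,8,9,10,11,12,13,14,15}
step 9: p <- u                       {0,1,2,3,4,5,6,7,8,9,10,11,12,13,14,15}

Answer: 10 steps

u: 4,-20,4,4,4,-56,-68,-80,-92,-104,-236,-260,-284,-308,-332,-536
p: 4,-20,4,4,4,-56,-68,-80,-92,-104,-236,-260,-284,-308,-332,-536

steps = 10; useful = 144; efficiency = 144/160 = 9/10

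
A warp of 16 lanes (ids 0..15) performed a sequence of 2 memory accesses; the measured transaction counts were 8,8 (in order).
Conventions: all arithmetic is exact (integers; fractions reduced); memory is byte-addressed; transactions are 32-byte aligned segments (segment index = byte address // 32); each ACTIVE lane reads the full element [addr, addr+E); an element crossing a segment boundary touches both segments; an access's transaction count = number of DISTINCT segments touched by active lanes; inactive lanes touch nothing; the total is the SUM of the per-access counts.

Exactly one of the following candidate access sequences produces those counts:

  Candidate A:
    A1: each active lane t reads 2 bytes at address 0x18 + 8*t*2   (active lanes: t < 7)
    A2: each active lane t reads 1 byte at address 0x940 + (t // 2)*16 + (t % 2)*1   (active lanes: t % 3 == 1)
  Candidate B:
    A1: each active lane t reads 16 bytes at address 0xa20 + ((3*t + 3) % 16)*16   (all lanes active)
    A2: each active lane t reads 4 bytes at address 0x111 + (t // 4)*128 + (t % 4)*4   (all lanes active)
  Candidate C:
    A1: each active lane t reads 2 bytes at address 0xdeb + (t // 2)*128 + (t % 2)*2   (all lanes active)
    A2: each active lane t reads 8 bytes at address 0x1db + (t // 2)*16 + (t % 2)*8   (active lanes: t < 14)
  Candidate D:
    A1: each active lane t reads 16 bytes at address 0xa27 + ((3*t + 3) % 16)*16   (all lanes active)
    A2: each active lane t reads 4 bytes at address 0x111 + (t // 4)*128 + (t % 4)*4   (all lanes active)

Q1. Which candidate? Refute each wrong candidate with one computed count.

A: A1 gives 4 transactions, not 8
C: A2 gives 5 transactions, not 8
D: A1 gives 9 transactions, not 8
B: all counts match (8,8)

Answer: B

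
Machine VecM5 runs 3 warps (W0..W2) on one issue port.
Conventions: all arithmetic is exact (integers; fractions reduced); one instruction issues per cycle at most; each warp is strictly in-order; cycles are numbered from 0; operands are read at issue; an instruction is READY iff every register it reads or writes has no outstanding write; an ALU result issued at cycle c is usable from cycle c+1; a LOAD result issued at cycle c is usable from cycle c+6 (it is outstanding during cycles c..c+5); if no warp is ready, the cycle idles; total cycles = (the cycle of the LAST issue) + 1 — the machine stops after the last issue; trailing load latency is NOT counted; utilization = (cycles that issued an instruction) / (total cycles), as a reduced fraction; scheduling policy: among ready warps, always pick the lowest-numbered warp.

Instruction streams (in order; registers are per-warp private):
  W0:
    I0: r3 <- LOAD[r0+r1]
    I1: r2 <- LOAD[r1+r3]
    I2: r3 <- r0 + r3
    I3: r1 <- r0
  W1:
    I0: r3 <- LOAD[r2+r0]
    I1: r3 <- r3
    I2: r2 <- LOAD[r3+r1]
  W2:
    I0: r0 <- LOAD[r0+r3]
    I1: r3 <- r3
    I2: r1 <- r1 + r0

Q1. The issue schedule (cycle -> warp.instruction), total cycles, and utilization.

cycle 0: W0.I0
cycle 1: W1.I0
cycle 2: W2.I0
cycle 3: W2.I1
cycle 4: idle
cycle 5: idle
cycle 6: W0.I1
cycle 7: W0.I2
cycle 8: W0.I3
cycle 9: W1.I1
cycle 10: W1.I2
cycle 11: W2.I2

Answer: 12 cycles, utilization 5/6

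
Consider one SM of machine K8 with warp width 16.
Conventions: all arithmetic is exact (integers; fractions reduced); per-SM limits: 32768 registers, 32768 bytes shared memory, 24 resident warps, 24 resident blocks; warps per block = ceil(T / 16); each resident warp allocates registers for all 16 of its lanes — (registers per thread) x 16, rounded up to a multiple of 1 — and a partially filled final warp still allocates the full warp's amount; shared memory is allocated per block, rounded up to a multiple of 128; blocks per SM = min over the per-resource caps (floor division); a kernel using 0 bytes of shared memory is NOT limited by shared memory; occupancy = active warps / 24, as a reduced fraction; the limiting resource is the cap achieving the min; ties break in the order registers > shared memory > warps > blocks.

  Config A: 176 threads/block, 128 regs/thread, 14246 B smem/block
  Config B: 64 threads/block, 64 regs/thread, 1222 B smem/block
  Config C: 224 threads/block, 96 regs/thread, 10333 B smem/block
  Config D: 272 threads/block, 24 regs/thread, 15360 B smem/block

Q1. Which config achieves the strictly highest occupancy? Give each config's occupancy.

occupancies: A 11/24, B 1, C 7/12, D 17/24

Answer: B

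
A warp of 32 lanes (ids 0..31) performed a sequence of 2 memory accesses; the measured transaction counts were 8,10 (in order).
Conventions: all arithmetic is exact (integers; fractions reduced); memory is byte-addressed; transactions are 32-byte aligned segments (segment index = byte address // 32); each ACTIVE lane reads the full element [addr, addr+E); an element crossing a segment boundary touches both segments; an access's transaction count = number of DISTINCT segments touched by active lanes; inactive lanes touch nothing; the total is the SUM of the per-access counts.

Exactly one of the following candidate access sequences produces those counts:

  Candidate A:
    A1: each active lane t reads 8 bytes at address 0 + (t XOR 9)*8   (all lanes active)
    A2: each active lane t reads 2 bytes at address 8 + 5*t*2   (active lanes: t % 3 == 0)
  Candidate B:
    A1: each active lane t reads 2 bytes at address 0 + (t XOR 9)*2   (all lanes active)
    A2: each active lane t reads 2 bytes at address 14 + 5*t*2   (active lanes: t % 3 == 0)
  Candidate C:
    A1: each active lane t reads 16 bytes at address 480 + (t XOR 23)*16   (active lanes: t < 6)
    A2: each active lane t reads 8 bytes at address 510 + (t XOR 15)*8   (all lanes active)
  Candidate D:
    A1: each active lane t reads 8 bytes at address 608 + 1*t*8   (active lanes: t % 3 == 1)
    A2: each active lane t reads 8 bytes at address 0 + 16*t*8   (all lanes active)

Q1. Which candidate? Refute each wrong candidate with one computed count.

B: A1 gives 2 transactions, not 8
C: A1 gives 3 transactions, not 8
D: A2 gives 32 transactions, not 10
A: all counts match (8,10)

Answer: A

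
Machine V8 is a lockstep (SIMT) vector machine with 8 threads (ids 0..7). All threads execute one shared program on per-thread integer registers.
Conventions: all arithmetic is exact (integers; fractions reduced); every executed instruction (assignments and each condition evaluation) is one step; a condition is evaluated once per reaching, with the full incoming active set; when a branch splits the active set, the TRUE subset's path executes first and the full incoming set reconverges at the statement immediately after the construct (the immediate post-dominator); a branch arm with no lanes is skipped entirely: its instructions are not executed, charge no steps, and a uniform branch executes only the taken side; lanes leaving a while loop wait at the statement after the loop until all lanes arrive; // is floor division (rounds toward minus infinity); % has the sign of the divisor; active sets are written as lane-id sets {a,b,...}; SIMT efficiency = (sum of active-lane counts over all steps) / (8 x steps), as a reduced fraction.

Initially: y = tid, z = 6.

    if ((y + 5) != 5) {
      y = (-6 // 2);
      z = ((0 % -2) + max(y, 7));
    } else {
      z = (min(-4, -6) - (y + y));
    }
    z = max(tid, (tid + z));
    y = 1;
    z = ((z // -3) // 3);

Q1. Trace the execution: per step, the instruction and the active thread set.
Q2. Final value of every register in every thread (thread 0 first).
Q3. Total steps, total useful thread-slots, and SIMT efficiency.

step 0: eval ((y + 5) != 5)          {0,1,2,3,4,5,6,7}
step 1: y <- (-6 // 2)               {1,2,3,4,5,6,7}
step 2: z <- ((0 % -2) + max(y, 7))  {1,2,3,4,5,6,7}
step 3: z <- (min(-4, -6) - (y + y)) {0}
step 4: z <- max(tid, (tid + z))     {0,1,2,3,4,5,6,7}
step 5: y <- 1                       {0,1,2,3,4,5,6,7}
step 6: z <- ((z // -3) // 3)        {0,1,2,3,4,5,6,7}

Answer: 7 steps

y: 1,1,1,1,1,1,1,1
z: 0,-1,-1,-2,-2,-2,-2,-2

steps = 7; useful = 47; efficiency = 47/56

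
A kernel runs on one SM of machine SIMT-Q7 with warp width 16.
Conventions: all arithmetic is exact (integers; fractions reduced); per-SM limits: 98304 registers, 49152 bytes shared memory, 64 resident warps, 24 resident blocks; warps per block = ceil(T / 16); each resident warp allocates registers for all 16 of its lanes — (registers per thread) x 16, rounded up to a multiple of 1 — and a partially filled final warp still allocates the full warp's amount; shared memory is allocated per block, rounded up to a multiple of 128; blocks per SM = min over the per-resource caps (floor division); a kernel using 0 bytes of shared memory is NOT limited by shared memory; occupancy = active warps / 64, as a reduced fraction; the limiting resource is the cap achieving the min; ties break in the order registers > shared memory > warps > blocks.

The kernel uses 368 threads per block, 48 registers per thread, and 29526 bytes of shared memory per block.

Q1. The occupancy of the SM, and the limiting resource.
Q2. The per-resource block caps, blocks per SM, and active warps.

Answer: occupancy 23/64, limited by shared memory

registers: 5 blocks
shared memory: 1 block
warps: 2 blocks
blocks: 24 blocks

Answer: 1 block, 23 active warps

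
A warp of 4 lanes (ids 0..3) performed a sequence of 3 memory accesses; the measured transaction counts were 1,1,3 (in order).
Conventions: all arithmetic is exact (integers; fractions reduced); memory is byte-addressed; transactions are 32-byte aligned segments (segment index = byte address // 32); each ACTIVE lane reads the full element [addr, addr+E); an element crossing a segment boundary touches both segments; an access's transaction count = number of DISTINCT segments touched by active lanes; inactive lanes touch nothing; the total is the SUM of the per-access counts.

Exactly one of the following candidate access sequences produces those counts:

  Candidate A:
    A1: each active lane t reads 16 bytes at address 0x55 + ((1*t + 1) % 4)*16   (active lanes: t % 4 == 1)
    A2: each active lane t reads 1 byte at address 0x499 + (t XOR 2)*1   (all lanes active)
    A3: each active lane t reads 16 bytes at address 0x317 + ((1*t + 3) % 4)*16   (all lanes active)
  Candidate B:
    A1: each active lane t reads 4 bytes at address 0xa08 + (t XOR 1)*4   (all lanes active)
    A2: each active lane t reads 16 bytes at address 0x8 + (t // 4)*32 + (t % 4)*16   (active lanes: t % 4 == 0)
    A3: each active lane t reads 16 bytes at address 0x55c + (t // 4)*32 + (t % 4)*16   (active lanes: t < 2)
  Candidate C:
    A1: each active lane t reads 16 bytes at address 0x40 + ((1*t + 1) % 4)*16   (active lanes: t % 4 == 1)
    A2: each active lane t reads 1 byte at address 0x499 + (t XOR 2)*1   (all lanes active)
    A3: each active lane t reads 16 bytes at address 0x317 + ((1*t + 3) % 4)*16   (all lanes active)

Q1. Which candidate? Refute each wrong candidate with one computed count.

A: A1 gives 2 transactions, not 1
B: A3 gives 2 transactions, not 3
C: all counts match (1,1,3)

Answer: C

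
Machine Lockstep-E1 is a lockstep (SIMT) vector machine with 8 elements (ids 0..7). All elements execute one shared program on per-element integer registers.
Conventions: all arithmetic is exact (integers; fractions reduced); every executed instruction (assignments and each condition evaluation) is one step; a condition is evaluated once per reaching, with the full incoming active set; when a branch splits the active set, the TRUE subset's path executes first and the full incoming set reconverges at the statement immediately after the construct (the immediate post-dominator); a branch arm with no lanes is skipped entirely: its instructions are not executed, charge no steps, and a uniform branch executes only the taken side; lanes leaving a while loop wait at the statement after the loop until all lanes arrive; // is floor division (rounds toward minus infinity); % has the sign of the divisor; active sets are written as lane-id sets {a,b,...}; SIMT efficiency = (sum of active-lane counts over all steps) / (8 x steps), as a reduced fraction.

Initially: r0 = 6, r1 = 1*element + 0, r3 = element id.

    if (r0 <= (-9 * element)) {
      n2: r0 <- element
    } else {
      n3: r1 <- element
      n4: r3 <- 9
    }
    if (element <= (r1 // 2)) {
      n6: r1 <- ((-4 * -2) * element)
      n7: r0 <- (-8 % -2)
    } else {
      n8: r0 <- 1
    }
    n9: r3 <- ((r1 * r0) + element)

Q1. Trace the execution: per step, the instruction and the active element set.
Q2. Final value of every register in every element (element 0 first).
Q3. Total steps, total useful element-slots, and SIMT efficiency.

step 0: eval (r0 <= (-9 * element))  {0,1,2,3,4,5,6,7}
step 1: r1 <- element                {0,1,2,3,4,5,6,7}
step 2: r3 <- 9                      {0,1,2,3,4,5,6,7}
step 3: eval (element <= (r1 // 2))  {0,1,2,3,4,5,6,7}
step 4: r1 <- ((-4 * -2) * element)  {0}
step 5: r0 <- (-8 % -2)              {0}
step 6: r0 <- 1                      {1,2,3,4,5,6,7}
step 7: r3 <- ((r1 * r0) + element)  {0,1,2,3,4,5,6,7}

Answer: 8 steps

r0: 0,1,1,1,1,1,1,1
r1: 0,1,2,3,4,5,6,7
r3: 0,2,4,6,8,10,12,14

steps = 8; useful = 49; efficiency = 49/64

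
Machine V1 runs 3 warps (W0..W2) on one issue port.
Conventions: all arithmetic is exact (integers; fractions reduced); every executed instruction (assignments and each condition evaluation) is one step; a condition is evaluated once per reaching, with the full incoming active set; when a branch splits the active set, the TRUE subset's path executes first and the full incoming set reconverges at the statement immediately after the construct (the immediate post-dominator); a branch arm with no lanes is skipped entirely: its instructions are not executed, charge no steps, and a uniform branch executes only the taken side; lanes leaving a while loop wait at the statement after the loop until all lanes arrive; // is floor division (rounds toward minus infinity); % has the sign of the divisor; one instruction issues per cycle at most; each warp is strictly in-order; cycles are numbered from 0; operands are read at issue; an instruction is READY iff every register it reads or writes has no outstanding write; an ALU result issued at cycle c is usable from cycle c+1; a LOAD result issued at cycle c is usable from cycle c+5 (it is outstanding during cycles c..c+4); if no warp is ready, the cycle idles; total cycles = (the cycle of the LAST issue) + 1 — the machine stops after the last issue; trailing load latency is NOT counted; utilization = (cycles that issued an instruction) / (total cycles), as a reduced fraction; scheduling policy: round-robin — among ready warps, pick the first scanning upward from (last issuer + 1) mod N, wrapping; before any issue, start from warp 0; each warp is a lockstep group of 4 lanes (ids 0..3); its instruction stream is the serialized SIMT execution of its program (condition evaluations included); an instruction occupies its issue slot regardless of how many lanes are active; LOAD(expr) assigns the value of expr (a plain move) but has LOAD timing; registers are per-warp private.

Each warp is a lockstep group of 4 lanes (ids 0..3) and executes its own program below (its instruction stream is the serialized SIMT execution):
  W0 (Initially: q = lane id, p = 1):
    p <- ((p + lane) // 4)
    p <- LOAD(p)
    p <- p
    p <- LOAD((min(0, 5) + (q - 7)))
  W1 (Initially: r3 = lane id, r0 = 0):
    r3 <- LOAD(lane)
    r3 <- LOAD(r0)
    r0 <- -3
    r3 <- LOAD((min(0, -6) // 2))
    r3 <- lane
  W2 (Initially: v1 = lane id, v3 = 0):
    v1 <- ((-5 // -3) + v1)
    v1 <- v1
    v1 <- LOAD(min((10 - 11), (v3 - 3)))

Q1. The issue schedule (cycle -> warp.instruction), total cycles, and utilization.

cycle 0: W0.I0
cycle 1: W1.I0
cycle 2: W2.I0
cycle 3: W0.I1
cycle 4: W2.I1
cycle 5: W2.I2
cycle 6: W1.I1
cycle 7: W1.I2
cycle 8: W0.I2
cycle 9: W0.I3
cycle 10: idle
cycle 11: W1.I3
cycle 12: idle
cycle 13: idle
cycle 14: idle
cycle 15: idle
cycle 16: W1.I4

Answer: 17 cycles, utilization 12/17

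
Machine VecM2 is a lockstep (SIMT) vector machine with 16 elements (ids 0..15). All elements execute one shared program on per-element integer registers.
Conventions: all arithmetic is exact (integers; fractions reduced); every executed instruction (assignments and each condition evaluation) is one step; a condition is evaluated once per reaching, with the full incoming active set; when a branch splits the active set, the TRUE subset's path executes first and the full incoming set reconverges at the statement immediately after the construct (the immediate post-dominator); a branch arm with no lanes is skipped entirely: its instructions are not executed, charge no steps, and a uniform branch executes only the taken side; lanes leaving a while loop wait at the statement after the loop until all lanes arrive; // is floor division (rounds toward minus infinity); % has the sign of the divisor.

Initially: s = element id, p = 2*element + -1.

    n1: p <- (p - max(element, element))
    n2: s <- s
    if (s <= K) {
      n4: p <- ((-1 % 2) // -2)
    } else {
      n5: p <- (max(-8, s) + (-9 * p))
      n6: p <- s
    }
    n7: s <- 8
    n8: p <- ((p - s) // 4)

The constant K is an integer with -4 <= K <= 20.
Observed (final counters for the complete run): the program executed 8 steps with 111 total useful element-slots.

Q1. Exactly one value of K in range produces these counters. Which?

Answer: K = 0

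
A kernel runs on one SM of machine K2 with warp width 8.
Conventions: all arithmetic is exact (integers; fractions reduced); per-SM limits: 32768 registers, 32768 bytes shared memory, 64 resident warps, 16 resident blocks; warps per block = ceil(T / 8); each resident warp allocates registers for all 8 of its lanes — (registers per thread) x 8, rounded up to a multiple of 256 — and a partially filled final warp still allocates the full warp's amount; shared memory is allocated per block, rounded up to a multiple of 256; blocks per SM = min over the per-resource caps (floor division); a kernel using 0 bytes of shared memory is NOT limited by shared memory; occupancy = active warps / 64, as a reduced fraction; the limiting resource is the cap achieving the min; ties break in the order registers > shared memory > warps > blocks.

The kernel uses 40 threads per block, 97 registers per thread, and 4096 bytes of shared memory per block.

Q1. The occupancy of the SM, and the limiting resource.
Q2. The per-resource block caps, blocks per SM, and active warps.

Answer: occupancy 15/32, limited by registers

registers: 6 blocks
shared memory: 8 blocks
warps: 12 blocks
blocks: 16 blocks

Answer: 6 blocks, 30 active warps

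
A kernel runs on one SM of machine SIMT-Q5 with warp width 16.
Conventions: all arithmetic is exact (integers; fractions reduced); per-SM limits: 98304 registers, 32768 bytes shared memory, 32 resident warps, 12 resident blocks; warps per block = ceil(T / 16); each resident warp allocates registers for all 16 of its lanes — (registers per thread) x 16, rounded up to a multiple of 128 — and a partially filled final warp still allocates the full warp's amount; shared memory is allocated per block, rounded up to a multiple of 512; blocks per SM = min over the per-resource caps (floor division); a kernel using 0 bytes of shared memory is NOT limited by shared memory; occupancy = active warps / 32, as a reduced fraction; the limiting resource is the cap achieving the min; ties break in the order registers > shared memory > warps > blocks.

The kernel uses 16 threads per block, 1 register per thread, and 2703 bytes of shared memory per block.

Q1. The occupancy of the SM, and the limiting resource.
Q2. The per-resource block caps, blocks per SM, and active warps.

Answer: occupancy 5/16, limited by shared memory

registers: 768 blocks
shared memory: 10 blocks
warps: 32 blocks
blocks: 12 blocks

Answer: 10 blocks, 10 active warps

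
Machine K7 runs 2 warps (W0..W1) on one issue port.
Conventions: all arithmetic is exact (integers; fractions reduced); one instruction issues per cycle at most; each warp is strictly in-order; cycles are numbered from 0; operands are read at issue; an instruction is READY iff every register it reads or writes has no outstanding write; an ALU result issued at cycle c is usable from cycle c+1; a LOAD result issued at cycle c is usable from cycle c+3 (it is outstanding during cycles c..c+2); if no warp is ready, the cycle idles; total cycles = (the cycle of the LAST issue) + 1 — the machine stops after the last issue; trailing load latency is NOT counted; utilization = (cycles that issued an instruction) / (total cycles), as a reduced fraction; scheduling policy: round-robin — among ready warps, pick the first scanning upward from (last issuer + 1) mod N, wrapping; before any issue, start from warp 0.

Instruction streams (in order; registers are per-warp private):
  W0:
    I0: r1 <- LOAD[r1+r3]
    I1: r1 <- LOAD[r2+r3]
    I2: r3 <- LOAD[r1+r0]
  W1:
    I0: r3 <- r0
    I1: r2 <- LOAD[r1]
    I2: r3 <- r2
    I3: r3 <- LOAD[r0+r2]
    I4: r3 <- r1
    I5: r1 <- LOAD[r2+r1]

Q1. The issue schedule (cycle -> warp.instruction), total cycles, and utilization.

cycle 0: W0.I0
cycle 1: W1.I0
cycle 2: W1.I1
cycle 3: W0.I1
cycle 4: idle
cycle 5: W1.I2
cycle 6: W0.I2
cycle 7: W1.I3
cycle 8: idle
cycle 9: idle
cycle 10: W1.I4
cycle 11: W1.I5

Answer: 12 cycles, utilization 3/4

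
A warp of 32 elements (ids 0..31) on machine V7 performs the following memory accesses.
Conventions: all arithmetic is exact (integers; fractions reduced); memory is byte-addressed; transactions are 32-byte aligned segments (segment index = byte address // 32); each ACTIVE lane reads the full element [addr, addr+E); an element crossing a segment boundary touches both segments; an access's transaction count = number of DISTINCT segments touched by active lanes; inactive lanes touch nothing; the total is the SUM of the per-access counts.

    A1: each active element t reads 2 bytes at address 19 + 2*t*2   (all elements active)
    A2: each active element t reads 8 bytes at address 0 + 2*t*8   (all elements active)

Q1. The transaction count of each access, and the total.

A1: 5 transactions
A2: 16 transactions

Answer: 5,16; total 21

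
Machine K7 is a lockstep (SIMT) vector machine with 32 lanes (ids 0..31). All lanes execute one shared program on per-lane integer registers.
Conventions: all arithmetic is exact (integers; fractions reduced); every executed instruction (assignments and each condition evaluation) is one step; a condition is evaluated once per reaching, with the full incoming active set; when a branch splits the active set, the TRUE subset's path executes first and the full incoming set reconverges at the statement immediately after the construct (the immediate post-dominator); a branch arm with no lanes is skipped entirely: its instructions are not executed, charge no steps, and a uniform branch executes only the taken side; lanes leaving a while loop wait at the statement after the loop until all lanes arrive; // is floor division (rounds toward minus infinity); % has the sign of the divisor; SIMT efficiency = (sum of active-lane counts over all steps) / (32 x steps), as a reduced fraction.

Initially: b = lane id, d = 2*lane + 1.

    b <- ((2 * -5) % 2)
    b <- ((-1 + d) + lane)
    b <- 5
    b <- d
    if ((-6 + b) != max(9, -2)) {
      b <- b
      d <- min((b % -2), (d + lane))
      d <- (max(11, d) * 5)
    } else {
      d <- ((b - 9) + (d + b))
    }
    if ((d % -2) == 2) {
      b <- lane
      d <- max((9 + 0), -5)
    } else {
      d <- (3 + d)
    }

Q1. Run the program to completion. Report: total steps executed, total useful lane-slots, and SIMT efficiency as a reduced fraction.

Answer: 11 steps, 318 useful, 159/176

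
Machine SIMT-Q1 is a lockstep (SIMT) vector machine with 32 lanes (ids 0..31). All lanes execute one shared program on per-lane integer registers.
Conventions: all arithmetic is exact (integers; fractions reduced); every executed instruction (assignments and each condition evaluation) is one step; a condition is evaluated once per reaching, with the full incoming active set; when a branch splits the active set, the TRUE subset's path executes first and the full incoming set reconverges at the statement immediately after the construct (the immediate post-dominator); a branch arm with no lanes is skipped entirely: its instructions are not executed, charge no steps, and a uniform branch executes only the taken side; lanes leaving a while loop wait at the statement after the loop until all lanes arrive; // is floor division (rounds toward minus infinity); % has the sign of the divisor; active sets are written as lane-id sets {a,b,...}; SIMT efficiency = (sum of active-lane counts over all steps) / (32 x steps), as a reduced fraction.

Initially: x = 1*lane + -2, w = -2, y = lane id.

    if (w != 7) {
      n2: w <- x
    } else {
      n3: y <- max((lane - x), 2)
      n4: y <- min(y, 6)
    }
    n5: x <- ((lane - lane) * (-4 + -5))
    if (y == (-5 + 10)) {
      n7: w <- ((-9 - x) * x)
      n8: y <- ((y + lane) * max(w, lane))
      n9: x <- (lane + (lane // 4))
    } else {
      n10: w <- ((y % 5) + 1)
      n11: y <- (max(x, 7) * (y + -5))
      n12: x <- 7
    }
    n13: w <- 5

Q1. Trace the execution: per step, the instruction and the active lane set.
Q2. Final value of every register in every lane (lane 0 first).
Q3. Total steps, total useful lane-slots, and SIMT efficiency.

step 0: eval (w != 7)                {0,1,2,3,4,5,6,7,8,9,10,11,12,13,14,15,16,17,18,19,20,21,22,23,24,25,26,27,28,29,30,31}
step 1: w <- x                       {0,1,2,3,4,5,6,7,8,9,10,11,12,13,14,15,16,17,18,19,20,21,22,23,24,25,26,27,28,29,30,31}
step 2: x <- ((lane - lane) * (-4 + -5)) {0,1,2,3,4,5,6,7,8,9,10,11,12,13,14,15,16,17,18,19,20,21,22,23,24,25,26,27,28,29,30,31}
step 3: eval (y == (-5 + 10))        {0,1,2,3,4,5,6,7,8,9,10,11,12,13,14,15,16,17,18,19,20,21,22,23,24,25,26,27,28,29,30,31}
step 4: w <- ((-9 - x) * x)          {5}
step 5: y <- ((y + lane) * max(w, lane)) {5}
step 6: x <- (lane + (lane // 4))    {5}
step 7: w <- ((y % 5) + 1)           {0,1,2,3,4,6,7,8,9,10,11,12,13,14,15,16,17,18,19,20,21,22,23,24,25,26,27,28,29,30,31}
step 8: y <- (max(x, 7) * (y + -5))  {0,1,2,3,4,6,7,8,9,10,11,12,13,14,15,16,17,18,19,20,21,22,23,24,25,26,27,28,29,30,31}
step 9: x <- 7                       {0,1,2,3,4,6,7,8,9,10,11,12,13,14,15,16,17,18,19,20,21,22,23,24,25,26,27,28,29,30,31}
step 10: w <- 5                       {0,1,2,3,4,5,6,7,8,9,10,11,12,13,14,15,16,17,18,19,20,21,22,23,24,25,26,27,28,29,30,31}

Answer: 11 steps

x: 7,7,7,7,7,6,7,7,7,7,7,7,7,7,7,7,7,7,7,7,7,7,7,7,7,7,7,7,7,7,7,7
w: 5,5,5,5,5,5,5,5,5,5,5,5,5,5,5,5,5,5,5,5,5,5,5,5,5,5,5,5,5,5,5,5
y: -35,-28,-21,-14,-7,50,7,14,21,28,35,42,49,56,63,70,77,84,91,98,105,112,119,126,133,140,147,154,161,168,175,182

steps = 11; useful = 256; efficiency = 256/352 = 8/11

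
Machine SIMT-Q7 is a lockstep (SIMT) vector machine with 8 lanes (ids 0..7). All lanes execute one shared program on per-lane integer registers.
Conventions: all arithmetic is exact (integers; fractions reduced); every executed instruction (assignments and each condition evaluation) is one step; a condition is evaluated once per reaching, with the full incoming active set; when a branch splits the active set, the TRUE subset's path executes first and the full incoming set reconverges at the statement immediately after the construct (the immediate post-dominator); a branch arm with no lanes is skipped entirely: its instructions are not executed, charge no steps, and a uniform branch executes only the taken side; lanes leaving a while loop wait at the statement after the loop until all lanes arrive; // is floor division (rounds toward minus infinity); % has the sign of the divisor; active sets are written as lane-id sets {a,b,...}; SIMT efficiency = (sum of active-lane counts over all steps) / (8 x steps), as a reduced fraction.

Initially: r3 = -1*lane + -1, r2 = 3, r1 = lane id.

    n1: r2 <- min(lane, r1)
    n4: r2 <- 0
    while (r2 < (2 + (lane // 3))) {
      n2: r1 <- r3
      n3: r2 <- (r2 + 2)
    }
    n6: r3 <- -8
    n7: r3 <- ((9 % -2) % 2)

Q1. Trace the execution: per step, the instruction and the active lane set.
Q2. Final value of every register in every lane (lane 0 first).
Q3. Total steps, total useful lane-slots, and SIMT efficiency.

step 0: r2 <- min(lane, r1)          {0,1,2,3,4,5,6,7}
step 1: r2 <- 0                      {0,1,2,3,4,5,6,7}
step 2: eval (r2 < (2 + (lane // 3))) {0,1,2,3,4,5,6,7}
step 3: r1 <- r3                     {0,1,2,3,4,5,6,7}
step 4: r2 <- (r2 + 2)               {0,1,2,3,4,5,6,7}
step 5: eval (r2 < (2 + (lane // 3))) {0,1,2,3,4,5,6,7}
step 6: r1 <- r3                     {3,4,5,6,7}
step 7: r2 <- (r2 + 2)               {3,4,5,6,7}
step 8: eval (r2 < (2 + (lane // 3))) {3,4,5,6,7}
step 9: r3 <- -8                     {0,1,2,3,4,5,6,7}
step 10: r3 <- ((9 % -2) % 2)         {0,1,2,3,4,5,6,7}

Answer: 11 steps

r3: 1,1,1,1,1,1,1,1
r2: 2,2,2,4,4,4,4,4
r1: -1,-2,-3,-4,-5,-6,-7,-8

steps = 11; useful = 79; efficiency = 79/88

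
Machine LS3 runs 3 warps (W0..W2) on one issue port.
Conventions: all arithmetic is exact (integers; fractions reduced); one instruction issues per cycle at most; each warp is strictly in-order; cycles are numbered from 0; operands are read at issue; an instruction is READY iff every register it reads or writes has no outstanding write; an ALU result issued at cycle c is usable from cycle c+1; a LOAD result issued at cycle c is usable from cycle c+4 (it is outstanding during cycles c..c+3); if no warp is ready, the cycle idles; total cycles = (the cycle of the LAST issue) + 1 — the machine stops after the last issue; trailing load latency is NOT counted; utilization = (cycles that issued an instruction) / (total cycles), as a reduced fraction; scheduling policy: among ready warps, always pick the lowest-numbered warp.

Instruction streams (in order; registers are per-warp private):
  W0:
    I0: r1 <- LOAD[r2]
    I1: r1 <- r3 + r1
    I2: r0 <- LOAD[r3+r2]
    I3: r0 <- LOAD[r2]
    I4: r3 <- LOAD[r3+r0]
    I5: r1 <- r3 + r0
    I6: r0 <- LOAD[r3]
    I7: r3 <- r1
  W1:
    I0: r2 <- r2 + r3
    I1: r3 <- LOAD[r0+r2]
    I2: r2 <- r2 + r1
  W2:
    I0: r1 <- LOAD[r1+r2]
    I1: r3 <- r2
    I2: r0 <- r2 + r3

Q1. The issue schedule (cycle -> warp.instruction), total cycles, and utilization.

cycle 0: W0.I0
cycle 1: W1.I0
cycle 2: W1.I1
cycle 3: W1.I2
cycle 4: W0.I1
cycle 5: W0.I2
cycle 6: W2.I0
cycle 7: W2.I1
cycle 8: W2.I2
cycle 9: W0.I3
cycle 10: idle
cycle 11: idle
cycle 12: idle
cycle 13: W0.I4
cycle 14: idle
cycle 15: idle
cycle 16: idle
cycle 17: W0.I5
cycle 18: W0.I6
cycle 19: W0.I7

Answer: 20 cycles, utilization 7/10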